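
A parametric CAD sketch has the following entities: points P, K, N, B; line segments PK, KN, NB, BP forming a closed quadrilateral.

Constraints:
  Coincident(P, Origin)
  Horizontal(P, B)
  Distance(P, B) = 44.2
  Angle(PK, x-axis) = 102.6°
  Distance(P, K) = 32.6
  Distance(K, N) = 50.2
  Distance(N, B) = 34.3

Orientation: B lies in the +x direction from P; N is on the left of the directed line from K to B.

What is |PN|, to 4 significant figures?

55.01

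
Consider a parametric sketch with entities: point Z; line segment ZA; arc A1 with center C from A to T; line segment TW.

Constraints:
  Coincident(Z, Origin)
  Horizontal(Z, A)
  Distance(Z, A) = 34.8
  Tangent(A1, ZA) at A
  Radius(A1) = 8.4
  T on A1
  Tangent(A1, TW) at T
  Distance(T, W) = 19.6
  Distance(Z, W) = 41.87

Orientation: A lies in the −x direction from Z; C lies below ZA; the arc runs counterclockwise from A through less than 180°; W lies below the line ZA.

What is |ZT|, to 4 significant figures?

43.68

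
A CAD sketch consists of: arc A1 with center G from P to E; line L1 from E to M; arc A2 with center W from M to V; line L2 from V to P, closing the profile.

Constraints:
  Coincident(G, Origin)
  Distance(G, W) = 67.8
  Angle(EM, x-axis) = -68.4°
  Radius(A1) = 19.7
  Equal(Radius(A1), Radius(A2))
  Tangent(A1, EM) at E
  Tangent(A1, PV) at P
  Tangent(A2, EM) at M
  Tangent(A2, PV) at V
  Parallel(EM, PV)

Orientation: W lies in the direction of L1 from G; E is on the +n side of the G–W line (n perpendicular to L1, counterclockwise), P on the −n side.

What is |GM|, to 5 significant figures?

70.604

Tangency of A1 to both parallel lines with radius 19.7 puts E and P at G ± 19.7·n: E = (18.317, 7.2521), P = (-18.317, -7.2521). Equal radii place M and V the same way about W: M = W + 19.7·n = (43.275, -55.787), V = W − 19.7·n = (6.6422, -70.291). Then |GM| = |M − G| = 70.604.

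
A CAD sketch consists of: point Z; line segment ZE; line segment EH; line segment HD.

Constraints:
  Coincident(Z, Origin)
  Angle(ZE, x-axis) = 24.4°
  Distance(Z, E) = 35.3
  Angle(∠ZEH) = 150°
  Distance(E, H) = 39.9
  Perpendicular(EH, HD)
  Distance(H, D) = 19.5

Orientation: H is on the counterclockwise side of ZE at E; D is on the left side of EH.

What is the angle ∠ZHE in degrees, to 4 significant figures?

14.06°

Z is at the origin; ZE runs at 24.4° with length 35.3, so E = 35.3·(cos 24.4°, sin 24.4°) = (32.15, 14.58). ∠ZEH = 150.0°, so EH runs at 24.4° + (180° − 150.0°) = 54.40° from the x-axis; with |EH| = 39.9, H = E + 39.9·(cos 54.40°, sin 54.40°) = (55.37, 47.03). Then cos ∠ZHE = HZ·HE / (|HZ||HE|), giving 14.06°.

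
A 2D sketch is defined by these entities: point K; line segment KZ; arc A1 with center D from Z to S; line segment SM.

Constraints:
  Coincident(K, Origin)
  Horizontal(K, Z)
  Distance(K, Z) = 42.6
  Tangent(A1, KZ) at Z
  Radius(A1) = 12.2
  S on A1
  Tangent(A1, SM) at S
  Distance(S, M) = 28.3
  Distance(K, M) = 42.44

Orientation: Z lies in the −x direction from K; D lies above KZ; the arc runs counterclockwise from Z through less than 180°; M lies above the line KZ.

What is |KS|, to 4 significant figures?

32.11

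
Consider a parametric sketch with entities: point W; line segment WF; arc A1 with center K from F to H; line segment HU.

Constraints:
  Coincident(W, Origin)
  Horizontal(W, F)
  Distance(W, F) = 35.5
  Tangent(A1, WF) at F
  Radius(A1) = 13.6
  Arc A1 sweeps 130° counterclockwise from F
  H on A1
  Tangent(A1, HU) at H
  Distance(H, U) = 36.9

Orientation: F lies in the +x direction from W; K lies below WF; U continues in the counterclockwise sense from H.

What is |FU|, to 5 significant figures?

52.328

W is at the origin; W and F share the same y with |WF| = 35.5 and F on the +x side, so F = (35.500, 0.0000). Since A1 is tangent to WF there, KF ⟂ WF, so K = F + (0, -13.6) = (35.500, -13.600). On A1, F sits at bearing 90° from K; a 130° counterclockwise sweep puts H at bearing 220°, so H = K + 13.6·(cos 220°, sin 220°) = (25.082, -22.342). A1 meets HU tangentially, so KH is at right angles to HU, so HU runs along (−sin 220°, cos 220°); with |HU| = 36.9, U = (48.801, -50.609). Then |FU| = |U − F| = 52.328.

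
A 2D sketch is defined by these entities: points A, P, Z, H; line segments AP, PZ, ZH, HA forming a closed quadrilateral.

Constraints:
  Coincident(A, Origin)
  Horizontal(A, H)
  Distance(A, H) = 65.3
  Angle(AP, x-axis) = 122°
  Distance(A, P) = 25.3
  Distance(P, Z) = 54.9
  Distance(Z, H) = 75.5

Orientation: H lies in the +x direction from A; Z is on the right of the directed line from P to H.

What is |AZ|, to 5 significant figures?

32.554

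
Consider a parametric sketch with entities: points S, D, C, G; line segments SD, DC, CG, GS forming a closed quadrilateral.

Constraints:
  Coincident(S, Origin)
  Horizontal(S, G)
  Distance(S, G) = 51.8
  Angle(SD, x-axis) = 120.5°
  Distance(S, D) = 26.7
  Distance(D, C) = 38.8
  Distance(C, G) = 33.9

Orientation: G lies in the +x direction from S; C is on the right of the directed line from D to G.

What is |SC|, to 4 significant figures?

17.90

Checks: S = (0.00, 0.00) ✓; |DC| = 38.80 ✓; |CG| = 33.90 ✓.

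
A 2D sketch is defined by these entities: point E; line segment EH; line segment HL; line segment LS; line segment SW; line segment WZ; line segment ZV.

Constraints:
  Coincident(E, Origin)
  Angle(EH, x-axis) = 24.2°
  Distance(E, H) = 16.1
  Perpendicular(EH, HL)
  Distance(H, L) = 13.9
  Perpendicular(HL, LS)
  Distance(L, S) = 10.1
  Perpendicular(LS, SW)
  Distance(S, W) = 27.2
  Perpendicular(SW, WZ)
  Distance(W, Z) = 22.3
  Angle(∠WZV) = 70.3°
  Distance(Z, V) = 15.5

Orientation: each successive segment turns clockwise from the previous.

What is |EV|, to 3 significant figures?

23.1

E is at the origin; EH runs at 24.2° with length 16.1, so H = (14.7, 6.60). The perpendicularity gives HL at right angles to EH, so HL runs at -65.8°; with |HL| = 13.9, L = (20.4, -6.08). The perpendicularity gives LS at right angles to HL, so LS runs at -156°; with |LS| = 10.1, S = (11.2, -10.2). LS ⟂ SW, so SW runs at 114°; with |SW| = 27.2, W = (0.0207, 14.6). SW is perpendicular to WZ, so WZ runs at 24.2°; with |WZ| = 22.3, Z = (20.4, 23.7). ∠WZV = 70.3° gives ZV at -85.5° from the x-axis; with |ZV| = 15.5, V = (21.6, 8.28). Then |EV| = |V − E| = 23.1.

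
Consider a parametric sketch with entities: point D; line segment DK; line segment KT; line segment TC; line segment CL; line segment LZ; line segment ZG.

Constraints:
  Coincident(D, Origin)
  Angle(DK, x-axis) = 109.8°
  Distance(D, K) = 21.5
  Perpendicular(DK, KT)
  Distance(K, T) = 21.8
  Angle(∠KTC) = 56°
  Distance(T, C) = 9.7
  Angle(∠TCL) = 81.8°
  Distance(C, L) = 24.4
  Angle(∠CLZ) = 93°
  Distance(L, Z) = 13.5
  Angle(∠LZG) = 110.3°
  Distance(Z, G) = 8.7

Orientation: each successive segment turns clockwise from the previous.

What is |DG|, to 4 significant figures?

40.40

D is at the origin; DK runs at 109.8° with length 21.5, so K = (-7.283, 20.23). DK ⟂ KT, so KT runs at 19.80°; with |KT| = 21.8, T = (13.23, 27.61). ∠KTC = 56.0° gives TC at -104.2° from the x-axis; with |TC| = 9.7, C = (10.85, 18.21). ∠TCL = 81.8° gives CL at 157.6° from the x-axis; with |CL| = 24.4, L = (-11.71, 27.51). ∠CLZ = 93.0° gives LZ at 70.60° from the x-axis; with |LZ| = 13.5, Z = (-7.226, 40.24). ∠LZG = 110.3° gives ZG at 0.9000° from the x-axis; with |ZG| = 8.7, G = (1.473, 40.38). Then |DG| = |G − D| = 40.40.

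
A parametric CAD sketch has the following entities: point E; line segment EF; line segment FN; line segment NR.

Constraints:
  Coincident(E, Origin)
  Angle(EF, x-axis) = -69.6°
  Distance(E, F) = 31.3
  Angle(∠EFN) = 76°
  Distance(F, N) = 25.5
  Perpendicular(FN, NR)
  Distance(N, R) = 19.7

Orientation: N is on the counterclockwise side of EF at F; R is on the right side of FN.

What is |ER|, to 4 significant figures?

53.18

E is at the origin; EF runs at -69.6° with length 31.3, so F = 31.3·(cos -69.6°, sin -69.6°) = (10.91, -29.34). ∠EFN = 76.0°, so FN runs at -69.6° + (180° − 76.0°) = 34.40° from the x-axis; with |FN| = 25.5, N = F + 25.5·(cos 34.40°, sin 34.40°) = (31.95, -14.93). The perpendicularity gives NR at right angles to FN; with |NR| = 19.7 on the right of FN, R = N + 19.7·(0.5650, -0.8251) = (43.08, -31.19). Then |ER| = |R − E| = 53.18.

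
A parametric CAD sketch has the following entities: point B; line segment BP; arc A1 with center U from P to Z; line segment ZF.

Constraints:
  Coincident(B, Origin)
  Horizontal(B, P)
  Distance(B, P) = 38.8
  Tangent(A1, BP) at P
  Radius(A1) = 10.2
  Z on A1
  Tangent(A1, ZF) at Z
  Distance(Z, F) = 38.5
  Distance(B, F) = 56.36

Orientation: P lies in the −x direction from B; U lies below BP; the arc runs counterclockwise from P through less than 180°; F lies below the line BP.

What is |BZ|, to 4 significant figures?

50.03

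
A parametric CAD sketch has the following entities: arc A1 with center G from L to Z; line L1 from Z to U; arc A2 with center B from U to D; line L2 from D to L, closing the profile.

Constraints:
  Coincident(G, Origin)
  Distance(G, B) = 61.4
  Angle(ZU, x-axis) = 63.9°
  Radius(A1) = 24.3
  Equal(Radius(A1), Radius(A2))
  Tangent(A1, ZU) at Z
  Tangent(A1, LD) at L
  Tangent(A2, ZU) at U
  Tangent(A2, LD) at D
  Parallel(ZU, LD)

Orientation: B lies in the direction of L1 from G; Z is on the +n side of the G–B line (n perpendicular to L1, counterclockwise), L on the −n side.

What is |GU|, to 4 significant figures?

66.03

The slot axis is L1's direction at 63.9°, so u = (cos 63.9°, sin 63.9°) = (0.4399, 0.8980) and n = (−sin 63.9°, cos 63.9°) = (-0.8980, 0.4399). G is at the origin and B lies 61.4 along u from G, so B = 61.4·u = (27.01, 55.14). Tangency of A1 to both parallel lines with radius 24.3 puts Z and L at G ± 24.3·n: Z = (-21.82, 10.69), L = (21.82, -10.69). Equal radii place U and D the same way about B: U = B + 24.3·n = (5.190, 65.83), D = B − 24.3·n = (48.83, 44.45). Then |GU| = |U − G| = 66.03.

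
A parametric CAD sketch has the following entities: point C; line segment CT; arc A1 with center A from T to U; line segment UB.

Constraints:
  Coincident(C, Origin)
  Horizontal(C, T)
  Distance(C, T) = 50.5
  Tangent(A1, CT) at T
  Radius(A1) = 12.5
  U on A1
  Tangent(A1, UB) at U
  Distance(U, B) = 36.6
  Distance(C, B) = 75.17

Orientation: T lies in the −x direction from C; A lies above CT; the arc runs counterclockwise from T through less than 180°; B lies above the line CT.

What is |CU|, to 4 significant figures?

43.19

C is at the origin; CT is horizontal with |CT| = 50.5 and T on the −x side, so T = (-50.50, 0.000). The tangent condition forces AT to be normal to CT, so A = T + (0, 12.5) = (-50.50, 12.50). Since AU ⟂ UB (tangency), |AB| = √(12.5² + 36.6²) = 38.68 regardless of where U sits on A1. So B lies on both circle(C, 75.17) and circle(A, 38.68); the above-CT intersection is B = (-55.34, 50.87). U is the foot of the tangent from B: U = (-39.27, 17.99).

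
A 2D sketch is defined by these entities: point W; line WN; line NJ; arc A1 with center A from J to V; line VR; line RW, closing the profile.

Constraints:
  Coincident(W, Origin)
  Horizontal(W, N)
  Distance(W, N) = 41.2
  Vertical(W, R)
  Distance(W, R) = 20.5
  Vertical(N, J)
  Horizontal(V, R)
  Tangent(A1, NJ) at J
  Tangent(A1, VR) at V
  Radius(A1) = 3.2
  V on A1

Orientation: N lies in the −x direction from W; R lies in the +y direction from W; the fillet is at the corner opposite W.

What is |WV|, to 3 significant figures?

43.2

The virtual corner opposite W is at (-41.2, 20.5). A1 meets NJ tangentially, so AJ is at right angles to NJ and tangency of A1 to VR means the radius AV is perpendicular to VR, with radius 3.2, so the center A sits 3.2 in from both sides at A = (-38.0, 17.3). That places the tangent points at J = (-41.2, 17.3) on NJ and V = (-38.0, 20.5) on VR. Then |WV| = |V − W| = 43.2.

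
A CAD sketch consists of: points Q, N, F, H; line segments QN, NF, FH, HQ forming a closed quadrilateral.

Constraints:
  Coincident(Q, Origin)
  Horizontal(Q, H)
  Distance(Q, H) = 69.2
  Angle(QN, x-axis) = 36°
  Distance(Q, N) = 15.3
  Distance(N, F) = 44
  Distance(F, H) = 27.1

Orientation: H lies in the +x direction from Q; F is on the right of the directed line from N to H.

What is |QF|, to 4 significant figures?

50.86

Checks: |NF| = 44.00 ✓; |FH| = 27.10 ✓.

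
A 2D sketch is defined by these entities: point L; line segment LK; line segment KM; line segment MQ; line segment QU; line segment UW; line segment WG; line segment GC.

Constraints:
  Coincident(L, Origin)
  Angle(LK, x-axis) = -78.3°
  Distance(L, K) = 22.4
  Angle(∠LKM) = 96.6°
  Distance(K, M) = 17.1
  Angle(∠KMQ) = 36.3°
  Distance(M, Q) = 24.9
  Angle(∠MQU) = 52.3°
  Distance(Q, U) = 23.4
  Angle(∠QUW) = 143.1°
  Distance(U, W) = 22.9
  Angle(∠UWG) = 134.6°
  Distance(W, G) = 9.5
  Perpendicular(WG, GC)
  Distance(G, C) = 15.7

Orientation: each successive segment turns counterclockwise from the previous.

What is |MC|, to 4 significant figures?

13.41

∠UWG = 134.6° gives WG at -1.200° from the x-axis; with |WG| = 9.5, G = (28.16, -47.60). The perpendicularity gives GC at right angles to WG, so GC runs at 88.80°; with |GC| = 15.7, C = (28.49, -31.91). Then |MC| = |C − M| = 13.41.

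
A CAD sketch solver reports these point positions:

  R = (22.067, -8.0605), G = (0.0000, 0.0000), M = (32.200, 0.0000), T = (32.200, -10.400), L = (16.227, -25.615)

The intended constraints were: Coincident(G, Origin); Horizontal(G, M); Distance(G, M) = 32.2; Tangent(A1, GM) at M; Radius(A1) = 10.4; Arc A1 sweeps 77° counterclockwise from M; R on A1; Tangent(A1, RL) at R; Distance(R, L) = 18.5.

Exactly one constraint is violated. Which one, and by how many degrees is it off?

Tangent(A1, RL) at R — off by 5.40°.

G = (0.00, 0.00) ✓; G.y = 0.00, M.y = 0.00 ✓; |GM| = 32.20 ✓; ∠(TM, MG) = 90.00° ✓; |TM| = 10.40 ✓; bearing(T→R) − bearing(T→M) = 77.00° ✓; |TR| = 10.40 ✓; ∠(TR, RL) = 95.40° ✗; |RL| = 18.50 ✓.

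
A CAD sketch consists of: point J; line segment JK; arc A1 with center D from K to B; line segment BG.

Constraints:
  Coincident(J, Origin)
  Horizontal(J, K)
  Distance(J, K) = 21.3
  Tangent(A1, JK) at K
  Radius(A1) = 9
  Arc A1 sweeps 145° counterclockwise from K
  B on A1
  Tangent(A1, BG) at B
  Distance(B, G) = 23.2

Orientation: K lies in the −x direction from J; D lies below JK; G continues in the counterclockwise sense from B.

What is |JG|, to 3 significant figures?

30.6

On A1, K sits at bearing 90° from D; a 145° counterclockwise sweep puts B at bearing 235°, so B = D + 9.0·(cos 235°, sin 235°) = (-26.5, -16.4). Since A1 is tangent to BG there, DB ⟂ BG, so BG runs along (−sin 235°, cos 235°); with |BG| = 23.2, G = (-7.46, -29.7). Then |JG| = |G − J| = 30.6.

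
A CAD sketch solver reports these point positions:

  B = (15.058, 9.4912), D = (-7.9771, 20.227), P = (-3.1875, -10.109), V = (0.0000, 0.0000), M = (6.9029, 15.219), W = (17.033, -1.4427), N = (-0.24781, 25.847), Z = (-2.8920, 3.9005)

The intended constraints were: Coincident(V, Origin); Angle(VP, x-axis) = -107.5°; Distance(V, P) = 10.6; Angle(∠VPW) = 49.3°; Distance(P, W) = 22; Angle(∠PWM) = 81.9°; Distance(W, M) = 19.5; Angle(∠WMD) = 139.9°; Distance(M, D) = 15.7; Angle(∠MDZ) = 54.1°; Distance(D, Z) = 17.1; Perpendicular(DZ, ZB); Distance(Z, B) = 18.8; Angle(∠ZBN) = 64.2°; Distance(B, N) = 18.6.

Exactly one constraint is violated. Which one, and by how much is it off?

Distance(B, N) = 18.6 — off by 3.80.

V = (0.00, 0.00) ✓; VP at -107.5° ✓; |VP| = 10.60 ✓; ∠VPW = 49.30° ✓; |PW| = 22.00 ✓; ∠PWM = 81.90° ✓; |WM| = 19.50 ✓; ∠WMD = 139.9° ✓; |MD| = 15.70 ✓; ∠MDZ = 54.10° ✓; |DZ| = 17.10 ✓; ∠(DZ, ZB) = 90.00° ✓; |ZB| = 18.80 ✓; ∠ZBN = 64.20° ✓; |BN| = 22.40 ✗.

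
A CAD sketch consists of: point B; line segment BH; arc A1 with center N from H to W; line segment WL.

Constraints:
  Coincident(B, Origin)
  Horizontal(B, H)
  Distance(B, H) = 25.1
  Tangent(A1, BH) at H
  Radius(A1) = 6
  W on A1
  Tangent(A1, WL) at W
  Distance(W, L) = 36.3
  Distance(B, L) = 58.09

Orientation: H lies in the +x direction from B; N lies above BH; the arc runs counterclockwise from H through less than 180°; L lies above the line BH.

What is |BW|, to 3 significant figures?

30.9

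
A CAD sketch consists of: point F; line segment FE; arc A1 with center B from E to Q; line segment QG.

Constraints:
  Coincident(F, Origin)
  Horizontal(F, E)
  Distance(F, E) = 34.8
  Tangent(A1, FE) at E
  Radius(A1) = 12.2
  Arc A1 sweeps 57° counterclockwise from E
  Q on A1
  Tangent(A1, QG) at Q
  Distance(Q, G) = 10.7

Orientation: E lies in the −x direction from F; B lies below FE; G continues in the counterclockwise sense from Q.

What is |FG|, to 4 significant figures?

52.89

On A1, E sits at bearing 90° from B; a 57° counterclockwise sweep puts Q at bearing 147°, so Q = B + 12.2·(cos 147°, sin 147°) = (-45.03, -5.555). Since A1 is tangent to QG there, BQ ⟂ QG, so QG runs along (−sin 147°, cos 147°); with |QG| = 10.7, G = (-50.86, -14.53). Then |FG| = |G − F| = 52.89.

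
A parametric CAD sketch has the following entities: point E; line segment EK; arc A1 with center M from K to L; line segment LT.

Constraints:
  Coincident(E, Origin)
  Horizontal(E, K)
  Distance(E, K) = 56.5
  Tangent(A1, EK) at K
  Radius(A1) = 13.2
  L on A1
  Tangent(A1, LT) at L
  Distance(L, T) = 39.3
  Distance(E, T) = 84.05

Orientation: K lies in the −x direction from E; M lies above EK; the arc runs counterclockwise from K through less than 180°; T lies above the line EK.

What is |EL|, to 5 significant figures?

49.172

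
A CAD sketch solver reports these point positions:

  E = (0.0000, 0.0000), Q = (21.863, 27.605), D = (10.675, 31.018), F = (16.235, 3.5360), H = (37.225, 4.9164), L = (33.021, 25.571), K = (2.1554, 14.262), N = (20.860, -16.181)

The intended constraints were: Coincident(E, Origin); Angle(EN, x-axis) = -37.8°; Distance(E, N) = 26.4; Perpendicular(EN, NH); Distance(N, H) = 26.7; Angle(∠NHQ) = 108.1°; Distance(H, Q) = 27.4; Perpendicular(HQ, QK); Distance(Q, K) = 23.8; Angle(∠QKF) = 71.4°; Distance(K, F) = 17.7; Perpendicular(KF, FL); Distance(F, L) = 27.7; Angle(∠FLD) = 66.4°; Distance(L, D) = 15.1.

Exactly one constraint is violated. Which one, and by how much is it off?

Distance(L, D) = 15.1 — off by 7.90.

E = (0.00, 0.00) ✓; EN at -37.80° ✓; |EN| = 26.40 ✓; ∠(EN, NH) = 90.00° ✓; |NH| = 26.70 ✓; ∠NHQ = 108.1° ✓; |HQ| = 27.40 ✓; ∠(HQ, QK) = 90.00° ✓; |QK| = 23.80 ✓; ∠QKF = 71.40° ✓; |KF| = 17.70 ✓; ∠(KF, FL) = 90.00° ✓; |FL| = 27.70 ✓; ∠FLD = 66.40° ✓; |LD| = 23.00 ✗.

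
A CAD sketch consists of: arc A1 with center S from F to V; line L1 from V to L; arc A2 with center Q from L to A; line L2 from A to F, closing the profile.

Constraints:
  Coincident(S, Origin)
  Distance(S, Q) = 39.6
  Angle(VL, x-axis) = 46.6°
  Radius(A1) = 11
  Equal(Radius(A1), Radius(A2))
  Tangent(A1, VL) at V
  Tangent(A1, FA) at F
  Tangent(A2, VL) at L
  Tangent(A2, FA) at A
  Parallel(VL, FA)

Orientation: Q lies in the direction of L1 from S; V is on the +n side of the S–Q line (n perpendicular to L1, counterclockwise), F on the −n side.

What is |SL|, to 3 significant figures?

41.1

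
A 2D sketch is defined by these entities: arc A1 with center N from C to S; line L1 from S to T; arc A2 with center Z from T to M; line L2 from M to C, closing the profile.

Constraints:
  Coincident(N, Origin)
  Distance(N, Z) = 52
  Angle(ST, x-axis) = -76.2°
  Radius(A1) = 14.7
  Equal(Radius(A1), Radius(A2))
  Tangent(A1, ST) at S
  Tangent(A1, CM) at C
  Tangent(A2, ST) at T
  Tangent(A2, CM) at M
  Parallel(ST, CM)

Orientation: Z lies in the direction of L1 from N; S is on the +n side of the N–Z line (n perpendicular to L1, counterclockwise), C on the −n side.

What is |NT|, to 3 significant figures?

54.0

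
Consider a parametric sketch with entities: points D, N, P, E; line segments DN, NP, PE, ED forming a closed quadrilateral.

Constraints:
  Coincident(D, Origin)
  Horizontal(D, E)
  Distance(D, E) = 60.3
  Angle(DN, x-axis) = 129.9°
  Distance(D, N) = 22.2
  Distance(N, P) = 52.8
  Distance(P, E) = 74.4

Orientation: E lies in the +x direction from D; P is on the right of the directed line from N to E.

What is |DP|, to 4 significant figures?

35.42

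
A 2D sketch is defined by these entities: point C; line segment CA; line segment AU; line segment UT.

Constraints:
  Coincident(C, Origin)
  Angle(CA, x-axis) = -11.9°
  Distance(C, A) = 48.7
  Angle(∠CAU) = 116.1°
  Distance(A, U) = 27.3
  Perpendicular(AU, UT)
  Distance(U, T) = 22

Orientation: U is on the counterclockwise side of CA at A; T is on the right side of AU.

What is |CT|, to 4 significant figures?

81.82

C is at the origin; CA runs at -11.9° with length 48.7, so A = 48.7·(cos -11.9°, sin -11.9°) = (47.65, -10.04). ∠CAU = 116.1°, so AU runs at -11.9° + (180° − 116.1°) = 52.00° from the x-axis; with |AU| = 27.3, U = A + 27.3·(cos 52.00°, sin 52.00°) = (64.46, 11.47). AU ⟂ UT; with |UT| = 22.0 on the right of AU, T = U + 22.0·(0.7880, -0.6157) = (81.80, -2.074). Then |CT| = |T − C| = 81.82.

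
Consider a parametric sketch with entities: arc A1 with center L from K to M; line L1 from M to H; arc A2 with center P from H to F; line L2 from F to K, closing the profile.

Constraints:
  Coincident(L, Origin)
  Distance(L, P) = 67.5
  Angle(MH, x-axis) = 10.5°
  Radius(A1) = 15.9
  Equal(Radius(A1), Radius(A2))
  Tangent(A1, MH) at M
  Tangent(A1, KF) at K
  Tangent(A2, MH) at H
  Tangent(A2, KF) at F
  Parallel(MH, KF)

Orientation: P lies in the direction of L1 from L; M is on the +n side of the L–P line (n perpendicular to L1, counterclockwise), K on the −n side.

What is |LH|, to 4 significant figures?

69.35

The slot axis is L1's direction at 10.5°, so u = (cos 10.5°, sin 10.5°) = (0.9833, 0.1822) and n = (−sin 10.5°, cos 10.5°) = (-0.1822, 0.9833). L is at the origin and P lies 67.5 along u from L, so P = 67.5·u = (66.37, 12.30). Tangency of A1 to both parallel lines with radius 15.9 puts M and K at L ± 15.9·n: M = (-2.898, 15.63), K = (2.898, -15.63). Equal radii place H and F the same way about P: H = P + 15.9·n = (63.47, 27.93), F = P − 15.9·n = (69.27, -3.333). Then |LH| = |H − L| = 69.35.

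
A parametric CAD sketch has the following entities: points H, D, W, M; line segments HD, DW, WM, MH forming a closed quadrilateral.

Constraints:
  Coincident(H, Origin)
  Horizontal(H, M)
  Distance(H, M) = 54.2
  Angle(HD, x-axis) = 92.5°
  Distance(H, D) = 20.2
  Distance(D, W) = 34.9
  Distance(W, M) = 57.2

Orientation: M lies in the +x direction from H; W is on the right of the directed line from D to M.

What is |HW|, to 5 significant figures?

14.758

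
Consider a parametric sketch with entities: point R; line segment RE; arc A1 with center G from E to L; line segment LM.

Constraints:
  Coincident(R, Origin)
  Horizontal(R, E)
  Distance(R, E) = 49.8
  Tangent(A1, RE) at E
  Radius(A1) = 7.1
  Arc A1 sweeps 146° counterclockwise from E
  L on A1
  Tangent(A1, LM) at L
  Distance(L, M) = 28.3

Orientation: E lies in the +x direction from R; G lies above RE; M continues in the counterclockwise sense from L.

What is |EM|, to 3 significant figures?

34.8

R is at the origin; RE is horizontal with |RE| = 49.8 and E on the +x side, so E = (49.8, 0.00). A1 meets RE tangentially, so GE is at right angles to RE, so G = E + (0, 7.1) = (49.8, 7.10). On A1, E sits at bearing -90° from G; a 146° counterclockwise sweep puts L at bearing 56°, so L = G + 7.1·(cos 56°, sin 56°) = (53.8, 13.0). Since A1 is tangent to LM there, GL ⟂ LM, so LM runs along (−sin 56°, cos 56°); with |LM| = 28.3, M = (30.3, 28.8). Then |EM| = |M − E| = 34.8.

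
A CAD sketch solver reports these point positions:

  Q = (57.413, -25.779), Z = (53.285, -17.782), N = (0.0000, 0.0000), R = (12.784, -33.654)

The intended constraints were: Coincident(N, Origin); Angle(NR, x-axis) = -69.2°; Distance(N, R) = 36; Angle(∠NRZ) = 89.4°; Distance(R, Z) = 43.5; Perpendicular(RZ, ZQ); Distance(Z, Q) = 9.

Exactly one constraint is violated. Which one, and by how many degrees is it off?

Perpendicular(RZ, ZQ) — off by 5.90°.

N = (0.00, 0.00) ✓; NR at -69.20° ✓; |NR| = 36.00 ✓; ∠NRZ = 89.40° ✓; |RZ| = 43.50 ✓; ∠(RZ, ZQ) = 84.10° ✗; |ZQ| = 9.000 ✓.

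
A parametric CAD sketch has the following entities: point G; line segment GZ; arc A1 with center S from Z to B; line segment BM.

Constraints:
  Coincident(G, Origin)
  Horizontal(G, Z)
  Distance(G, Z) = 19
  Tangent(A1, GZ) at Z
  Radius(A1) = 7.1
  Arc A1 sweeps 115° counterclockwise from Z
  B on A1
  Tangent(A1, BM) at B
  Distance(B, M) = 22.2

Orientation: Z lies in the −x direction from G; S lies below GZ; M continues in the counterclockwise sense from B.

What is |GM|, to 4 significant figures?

34.22

G is at the origin; GZ is horizontal with |GZ| = 19.0 and Z on the −x side, so Z = (-19.00, 0.000). Tangency of A1 to GZ means the radius SZ is perpendicular to GZ, so S = Z + (0, -7.1) = (-19.00, -7.100). On A1, Z sits at bearing 90° from S; a 115° counterclockwise sweep puts B at bearing 205°, so B = S + 7.1·(cos 205°, sin 205°) = (-25.43, -10.10). Since A1 is tangent to BM there, SB ⟂ BM, so BM runs along (−sin 205°, cos 205°); with |BM| = 22.2, M = (-16.05, -30.22). Then |GM| = |M − G| = 34.22.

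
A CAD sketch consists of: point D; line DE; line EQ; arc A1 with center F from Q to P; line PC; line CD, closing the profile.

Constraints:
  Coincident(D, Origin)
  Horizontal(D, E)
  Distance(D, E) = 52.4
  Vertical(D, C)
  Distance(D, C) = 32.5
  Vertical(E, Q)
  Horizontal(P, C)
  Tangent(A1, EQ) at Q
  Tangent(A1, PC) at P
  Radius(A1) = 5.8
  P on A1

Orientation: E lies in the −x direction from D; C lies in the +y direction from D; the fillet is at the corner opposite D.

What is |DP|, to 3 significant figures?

56.8

The virtual corner opposite D is at (-52.4, 32.5). A1 meets EQ tangentially, so FQ is at right angles to EQ and the tangent condition forces FP to be normal to PC, with radius 5.8, so the center F sits 5.8 in from both sides at F = (-46.6, 26.7). That places the tangent points at Q = (-52.4, 26.7) on EQ and P = (-46.6, 32.5) on PC. Then |DP| = |P − D| = 56.8.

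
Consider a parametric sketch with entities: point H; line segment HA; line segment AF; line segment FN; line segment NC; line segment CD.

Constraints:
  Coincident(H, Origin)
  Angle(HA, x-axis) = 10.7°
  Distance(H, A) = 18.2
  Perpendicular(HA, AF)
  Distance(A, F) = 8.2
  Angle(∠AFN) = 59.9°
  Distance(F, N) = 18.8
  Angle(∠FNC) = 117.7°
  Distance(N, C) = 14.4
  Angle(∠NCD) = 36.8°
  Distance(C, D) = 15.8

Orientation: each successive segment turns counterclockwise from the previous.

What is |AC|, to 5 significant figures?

22.117

∠AFN = 59.9° gives FN at -139.20° from the x-axis; with |FN| = 18.8, N = (2.1296, -0.84775). ∠FNC = 117.7° gives NC at -76.900° from the x-axis; with |NC| = 14.4, C = (5.3934, -14.873). Then |AC| = |C − A| = 22.117.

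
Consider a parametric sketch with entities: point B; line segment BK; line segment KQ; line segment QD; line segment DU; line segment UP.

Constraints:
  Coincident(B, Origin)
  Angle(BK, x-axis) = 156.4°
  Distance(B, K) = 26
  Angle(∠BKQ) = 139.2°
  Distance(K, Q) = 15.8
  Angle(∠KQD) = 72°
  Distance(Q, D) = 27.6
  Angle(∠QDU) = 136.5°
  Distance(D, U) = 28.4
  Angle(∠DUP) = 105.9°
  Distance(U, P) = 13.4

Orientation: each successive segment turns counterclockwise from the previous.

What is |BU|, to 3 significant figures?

22.9

B is at the origin; BK runs at 156.4° with length 26.0, so K = (-23.8, 10.4). ∠BKQ = 139.2° gives KQ at -163° from the x-axis; with |KQ| = 15.8, Q = (-38.9, 5.74). ∠KQD = 72.0° gives QD at -54.8° from the x-axis; with |QD| = 27.6, D = (-23.0, -16.8). ∠QDU = 136.5° gives DU at -11.3° from the x-axis; with |DU| = 28.4, U = (4.84, -22.4). Then |BU| = |U − B| = 22.9.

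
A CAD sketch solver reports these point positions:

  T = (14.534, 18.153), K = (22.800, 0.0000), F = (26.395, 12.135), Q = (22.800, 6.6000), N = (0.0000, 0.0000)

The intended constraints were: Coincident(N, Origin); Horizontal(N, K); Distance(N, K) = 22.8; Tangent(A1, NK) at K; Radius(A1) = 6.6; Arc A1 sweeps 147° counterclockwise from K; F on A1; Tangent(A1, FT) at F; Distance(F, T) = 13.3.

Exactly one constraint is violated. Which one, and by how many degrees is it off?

Tangent(A1, FT) at F — off by 6.10°.

N = (0.00, 0.00) ✓; N.y = 0.00, K.y = 0.00 ✓; |NK| = 22.80 ✓; ∠(QK, KN) = 90.00° ✓; |QK| = 6.600 ✓; bearing(Q→F) − bearing(Q→K) = 147.0° ✓; |QF| = 6.600 ✓; ∠(QF, FT) = 83.90° ✗; |FT| = 13.30 ✓.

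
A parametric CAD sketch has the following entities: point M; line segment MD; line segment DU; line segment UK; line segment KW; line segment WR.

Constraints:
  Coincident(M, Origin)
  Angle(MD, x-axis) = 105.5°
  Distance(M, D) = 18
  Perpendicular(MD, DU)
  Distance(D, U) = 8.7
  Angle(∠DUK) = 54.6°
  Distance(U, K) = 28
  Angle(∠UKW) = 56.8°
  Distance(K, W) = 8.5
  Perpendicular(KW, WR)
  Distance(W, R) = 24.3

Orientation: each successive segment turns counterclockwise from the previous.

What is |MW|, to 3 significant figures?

11.1

M is at the origin; MD runs at 105.5° with length 18.0, so D = (-4.81, 17.3). MD ⟂ DU, so DU runs at -164°; with |DU| = 8.7, U = (-13.2, 15.0). ∠DUK = 54.6° gives UK at -39.1° from the x-axis; with |UK| = 28.0, K = (8.54, -2.64). ∠UKW = 56.8° gives KW at 84.1° from the x-axis; with |KW| = 8.5, W = (9.41, 5.82). Then |MW| = |W − M| = 11.1.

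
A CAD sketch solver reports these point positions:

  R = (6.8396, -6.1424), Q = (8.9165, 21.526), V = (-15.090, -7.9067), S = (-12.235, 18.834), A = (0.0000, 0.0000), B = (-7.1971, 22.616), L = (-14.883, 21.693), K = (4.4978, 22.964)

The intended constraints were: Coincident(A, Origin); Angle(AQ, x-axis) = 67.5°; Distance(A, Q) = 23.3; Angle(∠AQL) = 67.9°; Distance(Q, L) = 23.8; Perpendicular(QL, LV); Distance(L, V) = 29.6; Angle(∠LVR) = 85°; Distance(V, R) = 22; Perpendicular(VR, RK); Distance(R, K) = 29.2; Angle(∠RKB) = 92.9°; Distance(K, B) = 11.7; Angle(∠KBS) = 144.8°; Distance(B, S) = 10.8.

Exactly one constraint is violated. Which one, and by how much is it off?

Distance(B, S) = 10.8 — off by 4.50.

A = (0.00, 0.00) ✓; AQ at 67.50° ✓; |AQ| = 23.30 ✓; ∠AQL = 67.90° ✓; |QL| = 23.80 ✓; ∠(QL, LV) = 90.00° ✓; |LV| = 29.60 ✓; ∠LVR = 85.00° ✓; |VR| = 22.00 ✓; ∠(VR, RK) = 90.00° ✓; |RK| = 29.20 ✓; ∠RKB = 92.90° ✓; |KB| = 11.70 ✓; ∠KBS = 144.8° ✓; |BS| = 6.300 ✗.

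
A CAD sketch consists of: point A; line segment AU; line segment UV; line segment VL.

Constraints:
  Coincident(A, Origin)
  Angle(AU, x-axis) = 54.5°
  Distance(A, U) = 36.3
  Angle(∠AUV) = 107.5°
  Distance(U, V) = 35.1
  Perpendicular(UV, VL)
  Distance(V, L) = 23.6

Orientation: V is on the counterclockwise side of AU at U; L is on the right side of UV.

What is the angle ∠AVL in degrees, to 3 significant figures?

127°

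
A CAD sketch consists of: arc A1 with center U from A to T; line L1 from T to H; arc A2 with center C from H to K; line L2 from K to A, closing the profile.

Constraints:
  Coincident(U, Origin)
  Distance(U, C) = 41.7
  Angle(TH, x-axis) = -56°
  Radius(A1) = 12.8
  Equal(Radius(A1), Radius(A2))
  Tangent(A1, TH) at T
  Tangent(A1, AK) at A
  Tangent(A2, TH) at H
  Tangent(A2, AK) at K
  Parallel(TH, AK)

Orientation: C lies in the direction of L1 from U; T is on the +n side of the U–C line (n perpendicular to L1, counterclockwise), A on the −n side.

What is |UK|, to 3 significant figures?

43.6

Tangency of A1 to both parallel lines with radius 12.8 puts T and A at U ± 12.8·n: T = (10.6, 7.16), A = (-10.6, -7.16). Equal radii place H and K the same way about C: H = C + 12.8·n = (33.9, -27.4), K = C − 12.8·n = (12.7, -41.7). Then |UK| = |K − U| = 43.6.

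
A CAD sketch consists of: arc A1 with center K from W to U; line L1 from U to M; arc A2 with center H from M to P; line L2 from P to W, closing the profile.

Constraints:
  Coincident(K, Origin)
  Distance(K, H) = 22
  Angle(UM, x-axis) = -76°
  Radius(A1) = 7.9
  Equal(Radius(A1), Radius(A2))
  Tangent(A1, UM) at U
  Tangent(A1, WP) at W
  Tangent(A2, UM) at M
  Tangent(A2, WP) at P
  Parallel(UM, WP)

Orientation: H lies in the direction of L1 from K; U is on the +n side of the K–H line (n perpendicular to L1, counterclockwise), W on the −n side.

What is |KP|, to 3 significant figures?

23.4

The slot axis is L1's direction at -76.0°, so u = (cos -76.0°, sin -76.0°) = (0.242, -0.970) and n = (−sin -76.0°, cos -76.0°) = (0.970, 0.242). K is at the origin and H lies 22.0 along u from K, so H = 22.0·u = (5.32, -21.3). Tangency of A1 to both parallel lines with radius 7.9 puts U and W at K ± 7.9·n: U = (7.67, 1.91), W = (-7.67, -1.91). Equal radii place M and P the same way about H: M = H + 7.9·n = (13.0, -19.4), P = H − 7.9·n = (-2.34, -23.3). Then |KP| = |P − K| = 23.4.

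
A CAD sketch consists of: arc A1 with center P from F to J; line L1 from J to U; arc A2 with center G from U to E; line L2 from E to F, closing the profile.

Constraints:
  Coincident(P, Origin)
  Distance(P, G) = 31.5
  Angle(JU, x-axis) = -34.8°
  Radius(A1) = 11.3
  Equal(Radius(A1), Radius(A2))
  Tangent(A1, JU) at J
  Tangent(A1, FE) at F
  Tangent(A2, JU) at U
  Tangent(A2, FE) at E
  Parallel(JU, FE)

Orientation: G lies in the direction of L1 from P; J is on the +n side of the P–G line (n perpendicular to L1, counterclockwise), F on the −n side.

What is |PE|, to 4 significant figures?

33.47

Tangency of A1 to both parallel lines with radius 11.3 puts J and F at P ± 11.3·n: J = (6.449, 9.279), F = (-6.449, -9.279). Equal radii place U and E the same way about G: U = G + 11.3·n = (32.32, -8.698), E = G − 11.3·n = (19.42, -27.26). Then |PE| = |E − P| = 33.47.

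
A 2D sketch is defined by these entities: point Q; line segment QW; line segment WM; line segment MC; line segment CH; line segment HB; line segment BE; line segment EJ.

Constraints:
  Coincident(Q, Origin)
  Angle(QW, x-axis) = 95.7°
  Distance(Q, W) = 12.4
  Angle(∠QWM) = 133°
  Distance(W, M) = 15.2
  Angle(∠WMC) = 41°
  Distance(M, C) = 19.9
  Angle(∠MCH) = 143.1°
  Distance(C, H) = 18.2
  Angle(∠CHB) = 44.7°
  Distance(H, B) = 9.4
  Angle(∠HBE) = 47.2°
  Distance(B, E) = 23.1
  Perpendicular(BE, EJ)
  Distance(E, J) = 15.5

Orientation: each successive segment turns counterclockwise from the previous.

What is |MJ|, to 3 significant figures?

51.1

∠HBE = 47.2° gives BE at -133° from the x-axis; with |BE| = 23.1, E = (-12.1, -17.4). BE is perpendicular to EJ, so EJ runs at -43.3°; with |EJ| = 15.5, J = (-0.837, -28.0). Then |MJ| = |J − M| = 51.1.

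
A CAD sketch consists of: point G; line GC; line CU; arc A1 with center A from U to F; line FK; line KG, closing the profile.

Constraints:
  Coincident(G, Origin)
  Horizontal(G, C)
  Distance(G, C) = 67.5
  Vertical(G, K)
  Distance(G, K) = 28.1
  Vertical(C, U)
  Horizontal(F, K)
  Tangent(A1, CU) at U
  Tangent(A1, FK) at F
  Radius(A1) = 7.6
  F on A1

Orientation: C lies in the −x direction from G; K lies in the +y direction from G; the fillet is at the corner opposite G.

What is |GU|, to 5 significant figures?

70.544

The virtual corner opposite G is at (-67.500, 28.100). Tangency of A1 to CU means the radius AU is perpendicular to CU and A1 meets FK tangentially, so AF is at right angles to FK, with radius 7.6, so the center A sits 7.6 in from both sides at A = (-59.900, 20.500). That places the tangent points at U = (-67.500, 20.500) on CU and F = (-59.900, 28.100) on FK. Then |GU| = |U − G| = 70.544.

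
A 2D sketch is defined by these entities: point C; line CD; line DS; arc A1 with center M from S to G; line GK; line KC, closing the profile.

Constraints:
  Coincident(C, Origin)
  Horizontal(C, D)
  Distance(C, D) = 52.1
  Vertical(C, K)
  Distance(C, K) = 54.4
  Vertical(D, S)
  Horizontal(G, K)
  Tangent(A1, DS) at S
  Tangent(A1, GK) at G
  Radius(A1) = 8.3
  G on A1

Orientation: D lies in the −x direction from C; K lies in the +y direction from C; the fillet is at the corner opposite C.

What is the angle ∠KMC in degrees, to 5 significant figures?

57.196°

C and K share the same x with |CK| = 54.4 and K on the +y side, so K = (0.0000, 54.400). The virtual corner opposite C is at (-52.100, 54.400). A1 meets DS tangentially, so MS is at right angles to DS and the tangent condition forces MG to be normal to GK, with radius 8.3, so the center M sits 8.3 in from both sides at M = (-43.800, 46.100). Then cos ∠KMC = MK·MC / (|MK||MC|), giving 57.196°.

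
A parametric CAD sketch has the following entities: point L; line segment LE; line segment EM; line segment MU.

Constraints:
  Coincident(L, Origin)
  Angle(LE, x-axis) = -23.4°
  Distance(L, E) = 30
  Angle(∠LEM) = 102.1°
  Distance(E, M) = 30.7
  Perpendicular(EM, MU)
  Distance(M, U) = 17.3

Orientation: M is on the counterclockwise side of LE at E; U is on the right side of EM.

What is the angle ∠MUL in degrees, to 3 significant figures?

38.4°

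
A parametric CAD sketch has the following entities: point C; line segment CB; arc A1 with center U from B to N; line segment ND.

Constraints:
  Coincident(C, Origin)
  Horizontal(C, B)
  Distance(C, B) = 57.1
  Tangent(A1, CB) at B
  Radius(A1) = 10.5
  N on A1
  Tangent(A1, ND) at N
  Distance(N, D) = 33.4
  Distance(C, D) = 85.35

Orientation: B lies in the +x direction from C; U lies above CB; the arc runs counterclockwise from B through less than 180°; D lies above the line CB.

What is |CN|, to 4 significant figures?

67.79

Checks: |CB| = 57.10 ✓; |UN| = 10.50 ✓; ∠(UN, ND) = 90.00° ✓; |ND| = 33.40 ✓; |CD| = 85.35 ✓.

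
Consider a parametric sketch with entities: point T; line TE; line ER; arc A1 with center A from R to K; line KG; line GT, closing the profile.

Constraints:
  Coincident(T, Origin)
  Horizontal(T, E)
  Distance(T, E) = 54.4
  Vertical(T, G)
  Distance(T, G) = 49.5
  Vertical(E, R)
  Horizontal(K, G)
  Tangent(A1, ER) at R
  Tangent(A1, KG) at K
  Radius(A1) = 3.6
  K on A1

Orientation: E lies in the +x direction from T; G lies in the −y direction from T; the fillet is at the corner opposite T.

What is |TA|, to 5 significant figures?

68.465

T and G share the same x with |TG| = 49.5 and G on the −y side, so G = (0.0000, -49.500). The virtual corner opposite T is at (54.400, -49.500). Since A1 is tangent to ER there, AR ⟂ ER and the tangent condition forces AK to be normal to KG, with radius 3.6, so the center A sits 3.6 in from both sides at A = (50.800, -45.900). Then |TA| = |A − T| = 68.465.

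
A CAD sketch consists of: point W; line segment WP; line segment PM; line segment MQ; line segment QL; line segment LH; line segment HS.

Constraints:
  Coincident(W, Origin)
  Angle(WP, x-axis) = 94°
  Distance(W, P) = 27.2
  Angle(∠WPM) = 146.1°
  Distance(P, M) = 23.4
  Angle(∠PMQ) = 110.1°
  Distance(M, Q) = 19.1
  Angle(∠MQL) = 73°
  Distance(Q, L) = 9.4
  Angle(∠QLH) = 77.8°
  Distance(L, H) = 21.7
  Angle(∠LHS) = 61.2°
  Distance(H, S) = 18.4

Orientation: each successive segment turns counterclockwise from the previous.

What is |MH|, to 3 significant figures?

3.04

W is at the origin; WP runs at 94.0° with length 27.2, so P = (-1.90, 27.1). ∠WPM = 146.1° gives PM at 128° from the x-axis; with |PM| = 23.4, M = (-16.3, 45.6). ∠PMQ = 110.1° gives MQ at -162° from the x-axis; with |MQ| = 19.1, Q = (-34.5, 39.8). ∠MQL = 73.0° gives QL at -55.2° from the x-axis; with |QL| = 9.4, L = (-29.1, 32.0). ∠QLH = 77.8° gives LH at 47.0° from the x-axis; with |LH| = 21.7, H = (-14.3, 47.9). Then |MH| = |H − M| = 3.04.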